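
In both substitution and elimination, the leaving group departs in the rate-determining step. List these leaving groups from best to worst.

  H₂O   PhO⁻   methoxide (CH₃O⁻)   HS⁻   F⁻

H₂O > F⁻ > HS⁻ > PhO⁻ > methoxide (CH₃O⁻)

Rank by basicity of the departing species: weakest base leaves most easily.
H₂O: pKₐ(H₃O⁺) ≈ -1.7 — neutral; leaves from a protonated alcohol (R–OH₂⁺)
F⁻: pKₐ(HF) ≈ 3.2 — small and strongly basic; the poor halide leaving group
HS⁻: pKₐ(H₂S) ≈ 7
PhO⁻: pKₐ(C₆H₅OH (phenol)) ≈ 10
methoxide (CH₃O⁻): pKₐ(CH₃OH) ≈ 15.5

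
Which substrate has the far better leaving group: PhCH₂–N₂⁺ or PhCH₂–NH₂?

From PhCH₂–NH₂ the departing group would be NH₂⁻ (pKₐ(NH₃) ≈ 38). Extremely strong base; never a leaving group.
From PhCH₂–N₂⁺ the leaving group is N₂ (no meaningful conjugate acid; N₂ departs as an exceptionally stable neutral molecule).
(In practice PhCH₂–N₂⁺ is made from PhCH₂–NH₂ by diazotisation (NaNO₂ / HCl, 0 °C), generating a diazonium salt that expels N₂.)

PhCH₂–N₂⁺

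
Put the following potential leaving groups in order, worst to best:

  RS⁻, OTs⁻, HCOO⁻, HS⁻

A good leaving group is a weak base: the lower the pKₐ of its conjugate acid, the more readily it departs.
OTs⁻: pKₐ(p-CH₃C₆H₄SO₃H (TsOH)) ≈ -2.8
HCOO⁻: pKₐ(HCOOH) ≈ 3.8
HS⁻: pKₐ(H₂S) ≈ 7
RS⁻: pKₐ(RSH (a thiol)) ≈ 10.5
The question asks for worst first, so the sequence is read in increasing leaving-group ability.

RS⁻ < HS⁻ < HCOO⁻ < OTs⁻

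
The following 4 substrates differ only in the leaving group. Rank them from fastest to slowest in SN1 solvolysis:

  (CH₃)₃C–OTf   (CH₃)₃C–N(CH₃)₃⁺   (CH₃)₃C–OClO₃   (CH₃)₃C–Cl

With the same alkyl group throughout, only the leaving group differentiates the rates.
The more stable X⁻ (or X) is on its own — i.e. the weaker a base it is — the better a leaving group it makes.
(CH₃)₃C–OTf loses OTf⁻: pKₐ(CF₃SO₃H (triflic acid)) ≈ -14
(CH₃)₃C–OClO₃ loses ClO₄⁻: pKₐ(HClO₄) ≈ -10
(CH₃)₃C–Cl loses Cl⁻: pKₐ(HCl) ≈ -7
(CH₃)₃C–N(CH₃)₃⁺ loses NR'₃: pKₐ(R'₃NH⁺) ≈ 10.7

(CH₃)₃C–OTf > (CH₃)₃C–OClO₃ > (CH₃)₃C–Cl > (CH₃)₃C–N(CH₃)₃⁺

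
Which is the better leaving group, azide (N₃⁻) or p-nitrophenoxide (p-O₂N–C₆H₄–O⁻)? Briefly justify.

azide (N₃⁻) is the better leaving group.
pKₐ(HN₃) ≈ 4.7 versus pKₐ(p-nitrophenol) ≈ 7.2: azide (N₃⁻) is the much weaker base.
Linear, resonance-stabilised.

azide (N₃⁻)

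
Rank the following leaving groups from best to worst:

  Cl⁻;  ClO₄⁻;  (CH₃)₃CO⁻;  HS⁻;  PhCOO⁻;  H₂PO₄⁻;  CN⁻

ClO₄⁻ > Cl⁻ > H₂PO₄⁻ > PhCOO⁻ > HS⁻ > CN⁻ > (CH₃)₃CO⁻

The more stable X⁻ (or X) is on its own — i.e. the weaker a base it is — the better a leaving group it makes.
ClO₄⁻: pKₐ(HClO₄) ≈ -10
Cl⁻: pKₐ(HCl) ≈ -7 — moderately weak base
H₂PO₄⁻: pKₐ(H₃PO₄) ≈ 2.1 — moderate base; biological leaving group after further activation
PhCOO⁻: pKₐ(C₆H₅COOH) ≈ 4.2 — aryl carboxylate
HS⁻: pKₐ(H₂S) ≈ 7 — larger and more polarisable than the oxygen analogue
CN⁻: pKₐ(HCN) ≈ 9.2
(CH₃)₃CO⁻: pKₐ(t-BuOH) ≈ 18 — bulky, strongly basic alkoxide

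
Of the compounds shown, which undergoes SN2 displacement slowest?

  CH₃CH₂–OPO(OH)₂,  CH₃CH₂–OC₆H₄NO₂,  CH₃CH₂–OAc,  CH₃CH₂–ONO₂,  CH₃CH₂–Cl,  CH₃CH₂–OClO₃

CH₃CH₂–OC₆H₄NO₂

The skeletons are identical, so relative rate is governed entirely by leaving-group ability.
A good leaving group is a weak base: the lower the pKₐ of its conjugate acid, the more readily it departs.
CH₃CH₂–OClO₃ loses ClO₄⁻: pKₐ(HClO₄) ≈ -10
CH₃CH₂–Cl loses Cl⁻: pKₐ(HCl) ≈ -7
CH₃CH₂–ONO₂ loses NO₃⁻: pKₐ(HNO₃) ≈ -1.3
CH₃CH₂–OPO(OH)₂ loses H₂PO₄⁻: pKₐ(H₃PO₄) ≈ 2.1
CH₃CH₂–OAc loses AcO⁻: pKₐ(CH₃COOH) ≈ 4.8
CH₃CH₂–OC₆H₄NO₂ loses p-O₂N–C₆H₄–O⁻: pKₐ(p-nitrophenol) ≈ 7.2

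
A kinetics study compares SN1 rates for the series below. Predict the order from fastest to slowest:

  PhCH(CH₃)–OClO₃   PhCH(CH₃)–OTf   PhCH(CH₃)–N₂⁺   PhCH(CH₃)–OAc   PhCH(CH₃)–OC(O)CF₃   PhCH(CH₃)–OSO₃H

PhCH(CH₃)–N₂⁺ > PhCH(CH₃)–OTf > PhCH(CH₃)–OClO₃ > PhCH(CH₃)–OSO₃H > PhCH(CH₃)–OC(O)CF₃ > PhCH(CH₃)–OAc

Identical carbon frameworks mean the comparison reduces to leaving-group quality.
The more stable X⁻ (or X) is on its own — i.e. the weaker a base it is — the better a leaving group it makes.
PhCH(CH₃)–N₂⁺ loses N₂: no meaningful conjugate acid; N₂ departs as an exceptionally stable neutral molecule
PhCH(CH₃)–OTf loses OTf⁻: pKₐ(CF₃SO₃H (triflic acid)) ≈ -14
PhCH(CH₃)–OClO₃ loses ClO₄⁻: pKₐ(HClO₄) ≈ -10
PhCH(CH₃)–OSO₃H loses HSO₄⁻: pKₐ(H₂SO₄) ≈ -3
PhCH(CH₃)–OC(O)CF₃ loses CF₃COO⁻: pKₐ(CF₃COOH) ≈ 0.2
PhCH(CH₃)–OAc loses AcO⁻: pKₐ(CH₃COOH) ≈ 4.8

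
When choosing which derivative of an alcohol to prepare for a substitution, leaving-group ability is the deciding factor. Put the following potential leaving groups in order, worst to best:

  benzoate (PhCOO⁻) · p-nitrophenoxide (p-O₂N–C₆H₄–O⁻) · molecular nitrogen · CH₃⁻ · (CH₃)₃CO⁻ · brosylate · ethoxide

The more stable X⁻ (or X) is on its own — i.e. the weaker a base it is — the better a leaving group it makes.
molecular nitrogen: no meaningful conjugate acid; N₂ departs as an exceptionally stable neutral molecule
brosylate: pKₐ(p-BrC₆H₄SO₃H) ≈ -2.8
benzoate (PhCOO⁻): pKₐ(C₆H₅COOH) ≈ 4.2
p-nitrophenoxide (p-O₂N–C₆H₄–O⁻): pKₐ(p-nitrophenol) ≈ 7.2
ethoxide: pKₐ(CH₃CH₂OH) ≈ 16
(CH₃)₃CO⁻: pKₐ(t-BuOH) ≈ 18
CH₃⁻: pKₐ(CH₄) ≈ 48
The question asks for worst first, so the sequence is read in increasing leaving-group ability.

CH₃⁻ < (CH₃)₃CO⁻ < ethoxide < p-nitrophenoxide (p-O₂N–C₆H₄–O⁻) < benzoate (PhCOO⁻) < brosylate < molecular nitrogen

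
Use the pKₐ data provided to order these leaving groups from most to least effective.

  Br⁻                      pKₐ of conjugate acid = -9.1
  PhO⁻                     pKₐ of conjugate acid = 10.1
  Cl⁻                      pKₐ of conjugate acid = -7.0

Br⁻ > Cl⁻ > PhO⁻

Lower conjugate-acid pKₐ ⇒ weaker base ⇒ better leaving group.
Sorting by the given values: Br⁻ (-9.1), Cl⁻ (-7.0), PhO⁻ (10.1).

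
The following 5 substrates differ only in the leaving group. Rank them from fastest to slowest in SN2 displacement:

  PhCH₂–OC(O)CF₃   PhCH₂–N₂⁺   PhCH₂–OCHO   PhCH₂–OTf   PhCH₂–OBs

PhCH₂–N₂⁺ > PhCH₂–OTf > PhCH₂–OBs > PhCH₂–OC(O)CF₃ > PhCH₂–OCHO

Identical carbon frameworks mean the comparison reduces to leaving-group quality.
Leaving-group ability tracks the stability of the departed species; conjugate-acid pKₐ is the usual yardstick (lower pKₐ → better LG).
PhCH₂–N₂⁺ loses N₂: no meaningful conjugate acid; N₂ departs as an exceptionally stable neutral molecule
PhCH₂–OTf loses OTf⁻: pKₐ(CF₃SO₃H (triflic acid)) ≈ -14
PhCH₂–OBs loses OBs⁻: pKₐ(p-BrC₆H₄SO₃H) ≈ -2.8
PhCH₂–OC(O)CF₃ loses CF₃COO⁻: pKₐ(CF₃COOH) ≈ 0.2
PhCH₂–OCHO loses HCOO⁻: pKₐ(HCOOH) ≈ 3.8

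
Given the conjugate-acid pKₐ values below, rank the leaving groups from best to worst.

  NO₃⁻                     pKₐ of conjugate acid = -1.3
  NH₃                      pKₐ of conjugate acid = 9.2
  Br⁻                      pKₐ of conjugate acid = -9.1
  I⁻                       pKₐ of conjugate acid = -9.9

I⁻ > Br⁻ > NO₃⁻ > NH₃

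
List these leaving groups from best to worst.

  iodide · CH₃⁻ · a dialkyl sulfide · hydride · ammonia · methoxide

iodide > a dialkyl sulfide > ammonia > methoxide > hydride > CH₃⁻

iodide: pKₐ(HI) ≈ -10
a dialkyl sulfide: pKₐ(R'₂SH⁺) ≈ -7
ammonia: pKₐ(NH₄⁺) ≈ 9.2
methoxide: pKₐ(CH₃OH) ≈ 15.5
hydride: pKₐ(H₂) ≈ 36
CH₃⁻: pKₐ(CH₄) ≈ 48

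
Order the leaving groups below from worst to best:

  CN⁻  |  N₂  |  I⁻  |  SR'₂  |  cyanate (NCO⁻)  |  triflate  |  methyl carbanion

Leaving-group ability tracks the stability of the departed species; conjugate-acid pKₐ is the usual yardstick (lower pKₐ → better LG).
N₂: no meaningful conjugate acid; N₂ departs as an exceptionally stable neutral molecule
triflate: pKₐ(CF₃SO₃H (triflic acid)) ≈ -14
I⁻: pKₐ(HI) ≈ -10
SR'₂: pKₐ(R'₂SH⁺) ≈ -7
cyanate (NCO⁻): pKₐ(HOCN) ≈ 3.5
CN⁻: pKₐ(HCN) ≈ 9.2
methyl carbanion: pKₐ(CH₄) ≈ 48
Listed from poorest to best leaving group as asked.

methyl carbanion < CN⁻ < cyanate (NCO⁻) < SR'₂ < I⁻ < triflate < N₂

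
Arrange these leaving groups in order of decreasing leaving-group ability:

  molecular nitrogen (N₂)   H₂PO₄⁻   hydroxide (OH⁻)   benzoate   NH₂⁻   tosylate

molecular nitrogen (N₂) > tosylate > H₂PO₄⁻ > benzoate > hydroxide (OH⁻) > NH₂⁻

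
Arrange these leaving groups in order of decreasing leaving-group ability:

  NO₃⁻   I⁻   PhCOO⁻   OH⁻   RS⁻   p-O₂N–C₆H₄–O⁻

I⁻ > NO₃⁻ > PhCOO⁻ > p-O₂N–C₆H₄–O⁻ > RS⁻ > OH⁻

Leaving-group ability tracks the stability of the departed species; conjugate-acid pKₐ is the usual yardstick (lower pKₐ → better LG).
I⁻: pKₐ(HI) ≈ -10
NO₃⁻: pKₐ(HNO₃) ≈ -1.3
PhCOO⁻: pKₐ(C₆H₅COOH) ≈ 4.2
p-O₂N–C₆H₄–O⁻: pKₐ(p-nitrophenol) ≈ 7.2
RS⁻: pKₐ(RSH (a thiol)) ≈ 10.5
OH⁻: pKₐ(H₂O) ≈ 15.7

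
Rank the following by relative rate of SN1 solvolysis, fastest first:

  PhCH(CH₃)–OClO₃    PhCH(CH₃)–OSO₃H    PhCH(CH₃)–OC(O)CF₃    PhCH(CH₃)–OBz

PhCH(CH₃)–OClO₃ > PhCH(CH₃)–OSO₃H > PhCH(CH₃)–OC(O)CF₃ > PhCH(CH₃)–OBz

With the same alkyl group throughout, only the leaving group differentiates the rates.
Leaving-group ability tracks the stability of the departed species; conjugate-acid pKₐ is the usual yardstick (lower pKₐ → better LG).
PhCH(CH₃)–OClO₃ loses ClO₄⁻: pKₐ(HClO₄) ≈ -10
PhCH(CH₃)–OSO₃H loses HSO₄⁻: pKₐ(H₂SO₄) ≈ -3
PhCH(CH₃)–OC(O)CF₃ loses CF₃COO⁻: pKₐ(CF₃COOH) ≈ 0.2
PhCH(CH₃)–OBz loses PhCOO⁻: pKₐ(C₆H₅COOH) ≈ 4.2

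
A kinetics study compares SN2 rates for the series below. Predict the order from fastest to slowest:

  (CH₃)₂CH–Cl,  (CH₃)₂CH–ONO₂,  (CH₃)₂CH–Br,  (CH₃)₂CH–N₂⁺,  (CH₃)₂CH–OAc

With the same alkyl group throughout, only the leaving group differentiates the rates.
The more stable X⁻ (or X) is on its own — i.e. the weaker a base it is — the better a leaving group it makes.
(CH₃)₂CH–N₂⁺ loses N₂: no meaningful conjugate acid; N₂ departs as an exceptionally stable neutral molecule
(CH₃)₂CH–Br loses Br⁻: pKₐ(HBr) ≈ -9
(CH₃)₂CH–Cl loses Cl⁻: pKₐ(HCl) ≈ -7
(CH₃)₂CH–ONO₂ loses NO₃⁻: pKₐ(HNO₃) ≈ -1.3
(CH₃)₂CH–OAc loses AcO⁻: pKₐ(CH₃COOH) ≈ 4.8

(CH₃)₂CH–N₂⁺ > (CH₃)₂CH–Br > (CH₃)₂CH–Cl > (CH₃)₂CH–ONO₂ > (CH₃)₂CH–OAc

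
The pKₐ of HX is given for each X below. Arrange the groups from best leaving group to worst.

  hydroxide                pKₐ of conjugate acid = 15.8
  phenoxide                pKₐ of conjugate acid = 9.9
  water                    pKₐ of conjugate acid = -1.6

water > phenoxide > hydroxide

Lower conjugate-acid pKₐ ⇒ weaker base ⇒ better leaving group.
Sorting by the given values: water (-1.6), phenoxide (9.9), hydroxide (15.8).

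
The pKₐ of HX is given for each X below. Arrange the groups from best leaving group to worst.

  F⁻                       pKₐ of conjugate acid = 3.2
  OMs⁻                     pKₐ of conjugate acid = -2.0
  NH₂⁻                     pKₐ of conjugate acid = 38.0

Lower conjugate-acid pKₐ ⇒ weaker base ⇒ better leaving group.
Sorting by the given values: OMs⁻ (-2.0), F⁻ (3.2), NH₂⁻ (38.0).

OMs⁻ > F⁻ > NH₂⁻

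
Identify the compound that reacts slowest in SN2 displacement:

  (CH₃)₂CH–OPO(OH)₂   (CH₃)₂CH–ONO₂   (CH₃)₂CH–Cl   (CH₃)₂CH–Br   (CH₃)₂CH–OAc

(CH₃)₂CH–OAc

The skeletons are identical, so relative rate is governed entirely by leaving-group ability.
A good leaving group is a weak base: the lower the pKₐ of its conjugate acid, the more readily it departs.
(CH₃)₂CH–Br loses Br⁻: pKₐ(HBr) ≈ -9
(CH₃)₂CH–Cl loses Cl⁻: pKₐ(HCl) ≈ -7
(CH₃)₂CH–ONO₂ loses NO₃⁻: pKₐ(HNO₃) ≈ -1.3
(CH₃)₂CH–OPO(OH)₂ loses H₂PO₄⁻: pKₐ(H₃PO₄) ≈ 2.1
(CH₃)₂CH–OAc loses AcO⁻: pKₐ(CH₃COOH) ≈ 4.8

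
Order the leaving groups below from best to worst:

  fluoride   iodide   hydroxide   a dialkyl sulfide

iodide > a dialkyl sulfide > fluoride > hydroxide

iodide: pKₐ(HI) ≈ -10
a dialkyl sulfide: pKₐ(R'₂SH⁺) ≈ -7
fluoride: pKₐ(HF) ≈ 3.2 — small and strongly basic; the poor halide leaving group
hydroxide: pKₐ(H₂O) ≈ 15.7 — strong base; essentially never leaves without prior activation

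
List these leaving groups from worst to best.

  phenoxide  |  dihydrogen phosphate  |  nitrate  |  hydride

nitrate: pKₐ(HNO₃) ≈ -1.3
dihydrogen phosphate: pKₐ(H₃PO₄) ≈ 2.1 — moderate base; biological leaving group after further activation
phenoxide: pKₐ(C₆H₅OH (phenol)) ≈ 10
hydride: pKₐ(H₂) ≈ 36 — extremely strong base; leaves only in special hydride-transfer contexts
Listed from poorest to best leaving group as asked.

hydride < phenoxide < dihydrogen phosphate < nitrate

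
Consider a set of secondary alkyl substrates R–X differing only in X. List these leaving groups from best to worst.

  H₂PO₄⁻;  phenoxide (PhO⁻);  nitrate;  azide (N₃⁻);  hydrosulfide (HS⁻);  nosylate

The more stable X⁻ (or X) is on its own — i.e. the weaker a base it is — the better a leaving group it makes.
nosylate: pKₐ(p-O₂NC₆H₄SO₃H) ≈ -3.5
nitrate: pKₐ(HNO₃) ≈ -1.3 — resonance-delocalised over three oxygens
H₂PO₄⁻: pKₐ(H₃PO₄) ≈ 2.1 — moderate base; biological leaving group after further activation
azide (N₃⁻): pKₐ(HN₃) ≈ 4.7 — linear, resonance-stabilised
hydrosulfide (HS⁻): pKₐ(H₂S) ≈ 7
phenoxide (PhO⁻): pKₐ(C₆H₅OH (phenol)) ≈ 10 — resonance into the ring helps, but still a poor LG

nosylate > nitrate > H₂PO₄⁻ > azide (N₃⁻) > hydrosulfide (HS⁻) > phenoxide (PhO⁻)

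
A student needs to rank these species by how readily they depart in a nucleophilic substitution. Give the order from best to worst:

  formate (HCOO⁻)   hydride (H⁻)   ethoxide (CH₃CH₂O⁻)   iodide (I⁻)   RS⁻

Leaving-group ability tracks the stability of the departed species; conjugate-acid pKₐ is the usual yardstick (lower pKₐ → better LG).
iodide (I⁻): pKₐ(HI) ≈ -10 — large, highly polarisable; very weak base
formate (HCOO⁻): pKₐ(HCOOH) ≈ 3.8
RS⁻: pKₐ(RSH (a thiol)) ≈ 10.5 — moderately basic; rarely leaves without activation
ethoxide (CH₃CH₂O⁻): pKₐ(CH₃CH₂OH) ≈ 16 — strong base; alkoxides do not leave unassisted
hydride (H⁻): pKₐ(H₂) ≈ 36 — extremely strong base; leaves only in special hydride-transfer contexts

iodide (I⁻) > formate (HCOO⁻) > RS⁻ > ethoxide (CH₃CH₂O⁻) > hydride (H⁻)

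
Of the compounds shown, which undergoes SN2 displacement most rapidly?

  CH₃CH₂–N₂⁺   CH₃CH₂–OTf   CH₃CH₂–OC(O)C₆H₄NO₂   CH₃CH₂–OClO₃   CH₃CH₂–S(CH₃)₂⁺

CH₃CH₂–N₂⁺

Identical carbon frameworks mean the comparison reduces to leaving-group quality.
Leaving-group ability tracks the stability of the departed species; conjugate-acid pKₐ is the usual yardstick (lower pKₐ → better LG).
CH₃CH₂–N₂⁺ loses N₂: no meaningful conjugate acid; N₂ departs as an exceptionally stable neutral molecule
CH₃CH₂–OTf loses OTf⁻: pKₐ(CF₃SO₃H (triflic acid)) ≈ -14
CH₃CH₂–OClO₃ loses ClO₄⁻: pKₐ(HClO₄) ≈ -10
CH₃CH₂–S(CH₃)₂⁺ loses SR'₂: pKₐ(R'₂SH⁺) ≈ -7
CH₃CH₂–OC(O)C₆H₄NO₂ loses p-O₂N–C₆H₄–COO⁻: pKₐ(p-nitrobenzoic acid) ≈ 3.4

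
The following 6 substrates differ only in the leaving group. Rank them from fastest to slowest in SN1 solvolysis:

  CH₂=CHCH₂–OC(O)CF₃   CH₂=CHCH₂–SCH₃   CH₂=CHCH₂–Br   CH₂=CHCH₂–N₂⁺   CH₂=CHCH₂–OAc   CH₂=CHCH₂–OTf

CH₂=CHCH₂–N₂⁺ > CH₂=CHCH₂–OTf > CH₂=CHCH₂–Br > CH₂=CHCH₂–OC(O)CF₃ > CH₂=CHCH₂–OAc > CH₂=CHCH₂–SCH₃

Same R in every case — rank the leaving groups.
A good leaving group is a weak base: the lower the pKₐ of its conjugate acid, the more readily it departs.
CH₂=CHCH₂–N₂⁺ loses N₂: no meaningful conjugate acid; N₂ departs as an exceptionally stable neutral molecule
CH₂=CHCH₂–OTf loses OTf⁻: pKₐ(CF₃SO₃H (triflic acid)) ≈ -14
CH₂=CHCH₂–Br loses Br⁻: pKₐ(HBr) ≈ -9
CH₂=CHCH₂–OC(O)CF₃ loses CF₃COO⁻: pKₐ(CF₃COOH) ≈ 0.2
CH₂=CHCH₂–OAc loses AcO⁻: pKₐ(CH₃COOH) ≈ 4.8
CH₂=CHCH₂–SCH₃ loses RS⁻: pKₐ(RSH (a thiol)) ≈ 10.5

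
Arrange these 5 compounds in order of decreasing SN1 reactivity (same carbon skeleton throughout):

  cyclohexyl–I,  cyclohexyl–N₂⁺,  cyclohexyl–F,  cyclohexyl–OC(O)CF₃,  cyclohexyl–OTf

cyclohexyl–N₂⁺ > cyclohexyl–OTf > cyclohexyl–I > cyclohexyl–OC(O)CF₃ > cyclohexyl–F

Same R in every case — rank the leaving groups.
A good leaving group is a weak base: the lower the pKₐ of its conjugate acid, the more readily it departs.
cyclohexyl–N₂⁺ loses N₂: no meaningful conjugate acid; N₂ departs as an exceptionally stable neutral molecule
cyclohexyl–OTf loses OTf⁻: pKₐ(CF₃SO₃H (triflic acid)) ≈ -14
cyclohexyl–I loses I⁻: pKₐ(HI) ≈ -10
cyclohexyl–OC(O)CF₃ loses CF₃COO⁻: pKₐ(CF₃COOH) ≈ 0.2
cyclohexyl–F loses F⁻: pKₐ(HF) ≈ 3.2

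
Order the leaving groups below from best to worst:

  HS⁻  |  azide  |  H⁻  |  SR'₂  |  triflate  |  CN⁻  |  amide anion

A good leaving group is a weak base: the lower the pKₐ of its conjugate acid, the more readily it departs.
triflate: pKₐ(CF₃SO₃H (triflic acid)) ≈ -14
SR'₂: pKₐ(R'₂SH⁺) ≈ -7
azide: pKₐ(HN₃) ≈ 4.7
HS⁻: pKₐ(H₂S) ≈ 7
CN⁻: pKₐ(HCN) ≈ 9.2
H⁻: pKₐ(H₂) ≈ 36
amide anion: pKₐ(NH₃) ≈ 38

triflate > SR'₂ > azide > HS⁻ > CN⁻ > H⁻ > amide anion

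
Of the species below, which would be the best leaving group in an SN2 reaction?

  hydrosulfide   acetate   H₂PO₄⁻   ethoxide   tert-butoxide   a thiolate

H₂PO₄⁻

H₂PO₄⁻: pKₐ(H₃PO₄) ≈ 2.1
acetate: pKₐ(CH₃COOH) ≈ 4.8
hydrosulfide: pKₐ(H₂S) ≈ 7
a thiolate: pKₐ(RSH (a thiol)) ≈ 10.5
ethoxide: pKₐ(CH₃CH₂OH) ≈ 16
tert-butoxide: pKₐ(t-BuOH) ≈ 18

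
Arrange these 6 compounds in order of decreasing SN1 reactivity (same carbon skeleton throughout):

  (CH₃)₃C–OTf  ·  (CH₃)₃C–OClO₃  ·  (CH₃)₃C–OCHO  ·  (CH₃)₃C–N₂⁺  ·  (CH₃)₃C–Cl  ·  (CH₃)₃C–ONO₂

With the same alkyl group throughout, only the leaving group differentiates the rates.
Rank by basicity of the departing species: weakest base leaves most easily.
(CH₃)₃C–N₂⁺ loses N₂: no meaningful conjugate acid; N₂ departs as an exceptionally stable neutral molecule
(CH₃)₃C–OTf loses OTf⁻: pKₐ(CF₃SO₃H (triflic acid)) ≈ -14
(CH₃)₃C–OClO₃ loses ClO₄⁻: pKₐ(HClO₄) ≈ -10
(CH₃)₃C–Cl loses Cl⁻: pKₐ(HCl) ≈ -7
(CH₃)₃C–ONO₂ loses NO₃⁻: pKₐ(HNO₃) ≈ -1.3
(CH₃)₃C–OCHO loses HCOO⁻: pKₐ(HCOOH) ≈ 3.8

(CH₃)₃C–N₂⁺ > (CH₃)₃C–OTf > (CH₃)₃C–OClO₃ > (CH₃)₃C–Cl > (CH₃)₃C–ONO₂ > (CH₃)₃C–OCHO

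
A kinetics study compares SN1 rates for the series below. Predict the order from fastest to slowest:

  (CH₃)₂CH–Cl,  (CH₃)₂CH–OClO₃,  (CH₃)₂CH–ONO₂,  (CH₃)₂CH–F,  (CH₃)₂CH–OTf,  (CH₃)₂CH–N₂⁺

(CH₃)₂CH–N₂⁺ > (CH₃)₂CH–OTf > (CH₃)₂CH–OClO₃ > (CH₃)₂CH–Cl > (CH₃)₂CH–ONO₂ > (CH₃)₂CH–F

Identical carbon frameworks mean the comparison reduces to leaving-group quality.
Leaving-group ability tracks the stability of the departed species; conjugate-acid pKₐ is the usual yardstick (lower pKₐ → better LG).
(CH₃)₂CH–N₂⁺ loses N₂: no meaningful conjugate acid; N₂ departs as an exceptionally stable neutral molecule
(CH₃)₂CH–OTf loses OTf⁻: pKₐ(CF₃SO₃H (triflic acid)) ≈ -14
(CH₃)₂CH–OClO₃ loses ClO₄⁻: pKₐ(HClO₄) ≈ -10
(CH₃)₂CH–Cl loses Cl⁻: pKₐ(HCl) ≈ -7
(CH₃)₂CH–ONO₂ loses NO₃⁻: pKₐ(HNO₃) ≈ -1.3
(CH₃)₂CH–F loses F⁻: pKₐ(HF) ≈ 3.2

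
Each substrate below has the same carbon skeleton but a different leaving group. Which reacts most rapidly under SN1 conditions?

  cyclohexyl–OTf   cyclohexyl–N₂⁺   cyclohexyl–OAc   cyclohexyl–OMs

cyclohexyl–N₂⁺

The skeletons are identical, so relative rate is governed entirely by leaving-group ability.
A good leaving group is a weak base: the lower the pKₐ of its conjugate acid, the more readily it departs.
cyclohexyl–N₂⁺ loses N₂: no meaningful conjugate acid; N₂ departs as an exceptionally stable neutral molecule
cyclohexyl–OTf loses OTf⁻: pKₐ(CF₃SO₃H (triflic acid)) ≈ -14
cyclohexyl–OMs loses OMs⁻: pKₐ(CH₃SO₃H (MsOH)) ≈ -1.9
cyclohexyl–OAc loses AcO⁻: pKₐ(CH₃COOH) ≈ 4.8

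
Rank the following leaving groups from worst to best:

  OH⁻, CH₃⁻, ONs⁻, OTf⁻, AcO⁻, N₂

N₂: no meaningful conjugate acid; N₂ departs as an exceptionally stable neutral molecule
OTf⁻: pKₐ(CF₃SO₃H (triflic acid)) ≈ -14
ONs⁻: pKₐ(p-O₂NC₆H₄SO₃H) ≈ -3.5
AcO⁻: pKₐ(CH₃COOH) ≈ 4.8
OH⁻: pKₐ(H₂O) ≈ 15.7 — strong base; essentially never leaves without prior activation
CH₃⁻: pKₐ(CH₄) ≈ 48 — unstabilised carbanion; the worst conceivable leaving group
The question asks for worst first, so the sequence is read in increasing leaving-group ability.

CH₃⁻ < OH⁻ < AcO⁻ < ONs⁻ < OTf⁻ < N₂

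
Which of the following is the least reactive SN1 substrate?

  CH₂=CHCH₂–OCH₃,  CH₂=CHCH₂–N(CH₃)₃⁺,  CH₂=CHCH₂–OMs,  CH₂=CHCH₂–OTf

CH₂=CHCH₂–OCH₃

With the same alkyl group throughout, only the leaving group differentiates the rates.
Rank by basicity of the departing species: weakest base leaves most easily.
CH₂=CHCH₂–OTf loses OTf⁻: pKₐ(CF₃SO₃H (triflic acid)) ≈ -14
CH₂=CHCH₂–OMs loses OMs⁻: pKₐ(CH₃SO₃H (MsOH)) ≈ -1.9
CH₂=CHCH₂–N(CH₃)₃⁺ loses NR'₃: pKₐ(R'₃NH⁺) ≈ 10.7
CH₂=CHCH₂–OCH₃ loses CH₃O⁻: pKₐ(CH₃OH) ≈ 15.5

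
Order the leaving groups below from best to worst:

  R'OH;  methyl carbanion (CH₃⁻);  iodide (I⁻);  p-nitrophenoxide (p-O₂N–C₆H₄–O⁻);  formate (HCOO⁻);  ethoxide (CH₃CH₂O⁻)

Rank by basicity of the departing species: weakest base leaves most easily.
iodide (I⁻): pKₐ(HI) ≈ -10 — large, highly polarisable; very weak base
R'OH: pKₐ(R'OH₂⁺) ≈ -2.4 — neutral; leaves from a protonated ether (an oxonium ion, R–O(H)R'⁺)
formate (HCOO⁻): pKₐ(HCOOH) ≈ 3.8 — resonance-stabilised carboxylate
p-nitrophenoxide (p-O₂N–C₆H₄–O⁻): pKₐ(p-nitrophenol) ≈ 7.2
ethoxide (CH₃CH₂O⁻): pKₐ(CH₃CH₂OH) ≈ 16
methyl carbanion (CH₃⁻): pKₐ(CH₄) ≈ 48 — unstabilised carbanion; the worst conceivable leaving group

iodide (I⁻) > R'OH > formate (HCOO⁻) > p-nitrophenoxide (p-O₂N–C₆H₄–O⁻) > ethoxide (CH₃CH₂O⁻) > methyl carbanion (CH₃⁻)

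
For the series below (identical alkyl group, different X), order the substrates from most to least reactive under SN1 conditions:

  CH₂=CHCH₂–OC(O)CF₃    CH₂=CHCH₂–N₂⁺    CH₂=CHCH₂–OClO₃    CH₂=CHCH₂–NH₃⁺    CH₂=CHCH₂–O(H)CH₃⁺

The skeletons are identical, so relative rate is governed entirely by leaving-group ability.
A good leaving group is a weak base: the lower the pKₐ of its conjugate acid, the more readily it departs.
CH₂=CHCH₂–N₂⁺ loses N₂: no meaningful conjugate acid; N₂ departs as an exceptionally stable neutral molecule
CH₂=CHCH₂–OClO₃ loses ClO₄⁻: pKₐ(HClO₄) ≈ -10
CH₂=CHCH₂–O(H)CH₃⁺ loses R'OH: pKₐ(R'OH₂⁺) ≈ -2.4
CH₂=CHCH₂–OC(O)CF₃ loses CF₃COO⁻: pKₐ(CF₃COOH) ≈ 0.2
CH₂=CHCH₂–NH₃⁺ loses NH₃: pKₐ(NH₄⁺) ≈ 9.2

CH₂=CHCH₂–N₂⁺ > CH₂=CHCH₂–OClO₃ > CH₂=CHCH₂–O(H)CH₃⁺ > CH₂=CHCH₂–OC(O)CF₃ > CH₂=CHCH₂–NH₃⁺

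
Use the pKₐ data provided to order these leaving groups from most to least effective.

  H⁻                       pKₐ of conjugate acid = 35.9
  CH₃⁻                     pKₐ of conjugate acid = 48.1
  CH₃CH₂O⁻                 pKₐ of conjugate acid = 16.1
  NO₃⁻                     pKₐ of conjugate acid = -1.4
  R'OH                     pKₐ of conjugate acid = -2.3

R'OH > NO₃⁻ > CH₃CH₂O⁻ > H⁻ > CH₃⁻

Lower conjugate-acid pKₐ ⇒ weaker base ⇒ better leaving group.
Sorting by the given values: R'OH (-2.3), NO₃⁻ (-1.4), CH₃CH₂O⁻ (16.1), H⁻ (35.9), CH₃⁻ (48.1).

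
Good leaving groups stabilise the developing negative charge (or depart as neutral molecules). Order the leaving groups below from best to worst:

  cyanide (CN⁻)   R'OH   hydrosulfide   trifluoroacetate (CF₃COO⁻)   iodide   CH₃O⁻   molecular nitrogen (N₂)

molecular nitrogen (N₂): no meaningful conjugate acid; N₂ departs as an exceptionally stable neutral molecule
iodide: pKₐ(HI) ≈ -10
R'OH: pKₐ(R'OH₂⁺) ≈ -2.4
trifluoroacetate (CF₃COO⁻): pKₐ(CF₃COOH) ≈ 0.2
hydrosulfide: pKₐ(H₂S) ≈ 7
cyanide (CN⁻): pKₐ(HCN) ≈ 9.2
CH₃O⁻: pKₐ(CH₃OH) ≈ 15.5

molecular nitrogen (N₂) > iodide > R'OH > trifluoroacetate (CF₃COO⁻) > hydrosulfide > cyanide (CN⁻) > CH₃O⁻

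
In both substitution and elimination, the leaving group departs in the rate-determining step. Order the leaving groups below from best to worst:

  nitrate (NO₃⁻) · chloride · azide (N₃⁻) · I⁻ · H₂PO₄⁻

I⁻ > chloride > nitrate (NO₃⁻) > H₂PO₄⁻ > azide (N₃⁻)

Rank by basicity of the departing species: weakest base leaves most easily.
I⁻: pKₐ(HI) ≈ -10 — large, highly polarisable; very weak base
chloride: pKₐ(HCl) ≈ -7 — moderately weak base
nitrate (NO₃⁻): pKₐ(HNO₃) ≈ -1.3
H₂PO₄⁻: pKₐ(H₃PO₄) ≈ 2.1 — moderate base; biological leaving group after further activation
azide (N₃⁻): pKₐ(HN₃) ≈ 4.7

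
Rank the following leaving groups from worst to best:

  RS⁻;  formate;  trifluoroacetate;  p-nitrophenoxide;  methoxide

methoxide < RS⁻ < p-nitrophenoxide < formate < trifluoroacetate

A good leaving group is a weak base: the lower the pKₐ of its conjugate acid, the more readily it departs.
trifluoroacetate: pKₐ(CF₃COOH) ≈ 0.2 — strongly electron-withdrawing CF₃ stabilises the carboxylate
formate: pKₐ(HCOOH) ≈ 3.8
p-nitrophenoxide: pKₐ(p-nitrophenol) ≈ 7.2 — nitro group delocalises the charge; the classic chromogenic LG
RS⁻: pKₐ(RSH (a thiol)) ≈ 10.5 — moderately basic; rarely leaves without activation
methoxide: pKₐ(CH₃OH) ≈ 15.5 — strong base; alkoxides do not leave unassisted
Reversing gives the worst-to-best order requested.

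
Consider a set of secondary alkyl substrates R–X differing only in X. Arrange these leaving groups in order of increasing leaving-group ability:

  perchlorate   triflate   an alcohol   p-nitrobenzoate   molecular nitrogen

The more stable X⁻ (or X) is on its own — i.e. the weaker a base it is — the better a leaving group it makes.
molecular nitrogen: no meaningful conjugate acid; N₂ departs as an exceptionally stable neutral molecule
triflate: pKₐ(CF₃SO₃H (triflic acid)) ≈ -14
perchlorate: pKₐ(HClO₄) ≈ -10
an alcohol: pKₐ(R'OH₂⁺) ≈ -2.4
p-nitrobenzoate: pKₐ(p-nitrobenzoic acid) ≈ 3.4
The question asks for worst first, so the sequence is read in increasing leaving-group ability.

p-nitrobenzoate < an alcohol < perchlorate < triflate < molecular nitrogen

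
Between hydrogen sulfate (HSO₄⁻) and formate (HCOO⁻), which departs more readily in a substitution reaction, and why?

hydrogen sulfate (HSO₄⁻)

hydrogen sulfate (HSO₄⁻) is the better leaving group.
pKₐ(H₂SO₄) ≈ -3 versus pKₐ(HCOOH) ≈ 3.8: hydrogen sulfate (HSO₄⁻) is the much weaker base.
Conjugate base of a strong mineral acid.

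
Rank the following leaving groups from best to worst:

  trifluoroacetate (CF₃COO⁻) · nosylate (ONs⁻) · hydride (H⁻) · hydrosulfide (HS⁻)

The more stable X⁻ (or X) is on its own — i.e. the weaker a base it is — the better a leaving group it makes.
nosylate (ONs⁻): pKₐ(p-O₂NC₆H₄SO₃H) ≈ -3.5
trifluoroacetate (CF₃COO⁻): pKₐ(CF₃COOH) ≈ 0.2
hydrosulfide (HS⁻): pKₐ(H₂S) ≈ 7
hydride (H⁻): pKₐ(H₂) ≈ 36

nosylate (ONs⁻) > trifluoroacetate (CF₃COO⁻) > hydrosulfide (HS⁻) > hydride (H⁻)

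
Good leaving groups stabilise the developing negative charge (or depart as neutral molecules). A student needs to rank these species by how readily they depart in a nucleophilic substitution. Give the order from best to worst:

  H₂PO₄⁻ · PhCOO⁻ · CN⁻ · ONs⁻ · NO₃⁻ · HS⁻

ONs⁻ > NO₃⁻ > H₂PO₄⁻ > PhCOO⁻ > HS⁻ > CN⁻

The more stable X⁻ (or X) is on its own — i.e. the weaker a base it is — the better a leaving group it makes.
ONs⁻: pKₐ(p-O₂NC₆H₄SO₃H) ≈ -3.5 — p-nitro group further stabilises the sulfonate
NO₃⁻: pKₐ(HNO₃) ≈ -1.3 — resonance-delocalised over three oxygens
H₂PO₄⁻: pKₐ(H₃PO₄) ≈ 2.1
PhCOO⁻: pKₐ(C₆H₅COOH) ≈ 4.2
HS⁻: pKₐ(H₂S) ≈ 7
CN⁻: pKₐ(HCN) ≈ 9.2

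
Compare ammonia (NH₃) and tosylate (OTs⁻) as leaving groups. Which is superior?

tosylate (OTs⁻)

tosylate (OTs⁻) is the better leaving group.
pKₐ(p-CH₃C₆H₄SO₃H (TsOH)) ≈ -2.8 versus pKₐ(NH₄⁺) ≈ 9.2: tosylate (OTs⁻) is the much weaker base.
Resonance-delocalised arenesulfonate.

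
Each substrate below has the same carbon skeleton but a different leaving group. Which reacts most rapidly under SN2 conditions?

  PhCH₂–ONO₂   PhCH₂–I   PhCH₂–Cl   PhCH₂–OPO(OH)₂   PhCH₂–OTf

PhCH₂–OTf

With the same alkyl group throughout, only the leaving group differentiates the rates.
Leaving-group ability tracks the stability of the departed species; conjugate-acid pKₐ is the usual yardstick (lower pKₐ → better LG).
PhCH₂–OTf loses OTf⁻: pKₐ(CF₃SO₃H (triflic acid)) ≈ -14
PhCH₂–I loses I⁻: pKₐ(HI) ≈ -10
PhCH₂–Cl loses Cl⁻: pKₐ(HCl) ≈ -7
PhCH₂–ONO₂ loses NO₃⁻: pKₐ(HNO₃) ≈ -1.3
PhCH₂–OPO(OH)₂ loses H₂PO₄⁻: pKₐ(H₃PO₄) ≈ 2.1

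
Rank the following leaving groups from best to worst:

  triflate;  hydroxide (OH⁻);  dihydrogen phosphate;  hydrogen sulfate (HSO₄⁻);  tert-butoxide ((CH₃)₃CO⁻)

triflate: pKₐ(CF₃SO₃H (triflic acid)) ≈ -14
hydrogen sulfate (HSO₄⁻): pKₐ(H₂SO₄) ≈ -3 — conjugate base of a strong mineral acid
dihydrogen phosphate: pKₐ(H₃PO₄) ≈ 2.1
hydroxide (OH⁻): pKₐ(H₂O) ≈ 15.7
tert-butoxide ((CH₃)₃CO⁻): pKₐ(t-BuOH) ≈ 18 — bulky, strongly basic alkoxide

triflate > hydrogen sulfate (HSO₄⁻) > dihydrogen phosphate > hydroxide (OH⁻) > tert-butoxide ((CH₃)₃CO⁻)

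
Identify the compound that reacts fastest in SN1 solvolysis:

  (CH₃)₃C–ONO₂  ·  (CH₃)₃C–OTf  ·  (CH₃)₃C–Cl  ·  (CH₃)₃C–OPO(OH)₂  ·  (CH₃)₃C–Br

Identical carbon frameworks mean the comparison reduces to leaving-group quality.
A good leaving group is a weak base: the lower the pKₐ of its conjugate acid, the more readily it departs.
(CH₃)₃C–OTf loses OTf⁻: pKₐ(CF₃SO₃H (triflic acid)) ≈ -14
(CH₃)₃C–Br loses Br⁻: pKₐ(HBr) ≈ -9
(CH₃)₃C–Cl loses Cl⁻: pKₐ(HCl) ≈ -7
(CH₃)₃C–ONO₂ loses NO₃⁻: pKₐ(HNO₃) ≈ -1.3
(CH₃)₃C–OPO(OH)₂ loses H₂PO₄⁻: pKₐ(H₃PO₄) ≈ 2.1

(CH₃)₃C–OTf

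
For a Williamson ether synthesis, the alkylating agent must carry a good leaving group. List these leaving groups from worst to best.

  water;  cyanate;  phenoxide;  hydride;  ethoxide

water: pKₐ(H₃O⁺) ≈ -1.7
cyanate: pKₐ(HOCN) ≈ 3.5
phenoxide: pKₐ(C₆H₅OH (phenol)) ≈ 10
ethoxide: pKₐ(CH₃CH₂OH) ≈ 16
hydride: pKₐ(H₂) ≈ 36
The question asks for worst first, so the sequence is read in increasing leaving-group ability.

hydride < ethoxide < phenoxide < cyanate < water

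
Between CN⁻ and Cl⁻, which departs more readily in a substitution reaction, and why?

Cl⁻

Cl⁻ is the better leaving group.
pKₐ(HCl) ≈ -7 versus pKₐ(HCN) ≈ 9.2: Cl⁻ is the much weaker base.
Moderately weak base.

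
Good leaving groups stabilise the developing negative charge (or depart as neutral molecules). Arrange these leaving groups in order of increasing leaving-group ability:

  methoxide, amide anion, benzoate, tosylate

tosylate: pKₐ(p-CH₃C₆H₄SO₃H (TsOH)) ≈ -2.8
benzoate: pKₐ(C₆H₅COOH) ≈ 4.2 — aryl carboxylate
methoxide: pKₐ(CH₃OH) ≈ 15.5 — strong base; alkoxides do not leave unassisted
amide anion: pKₐ(NH₃) ≈ 38
The question asks for worst first, so the sequence is read in increasing leaving-group ability.

amide anion < methoxide < benzoate < tosylate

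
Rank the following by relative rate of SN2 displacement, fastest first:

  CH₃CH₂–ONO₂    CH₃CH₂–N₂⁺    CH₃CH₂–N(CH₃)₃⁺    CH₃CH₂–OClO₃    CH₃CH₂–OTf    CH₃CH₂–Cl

With the same alkyl group throughout, only the leaving group differentiates the rates.
A good leaving group is a weak base: the lower the pKₐ of its conjugate acid, the more readily it departs.
CH₃CH₂–N₂⁺ loses N₂: no meaningful conjugate acid; N₂ departs as an exceptionally stable neutral molecule
CH₃CH₂–OTf loses OTf⁻: pKₐ(CF₃SO₃H (triflic acid)) ≈ -14
CH₃CH₂–OClO₃ loses ClO₄⁻: pKₐ(HClO₄) ≈ -10
CH₃CH₂–Cl loses Cl⁻: pKₐ(HCl) ≈ -7
CH₃CH₂–ONO₂ loses NO₃⁻: pKₐ(HNO₃) ≈ -1.3
CH₃CH₂–N(CH₃)₃⁺ loses NR'₃: pKₐ(R'₃NH⁺) ≈ 10.7

CH₃CH₂–N₂⁺ > CH₃CH₂–OTf > CH₃CH₂–OClO₃ > CH₃CH₂–Cl > CH₃CH₂–ONO₂ > CH₃CH₂–N(CH₃)₃⁺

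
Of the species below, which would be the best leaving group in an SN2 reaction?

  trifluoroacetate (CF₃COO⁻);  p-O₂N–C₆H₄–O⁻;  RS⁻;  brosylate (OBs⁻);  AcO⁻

The more stable X⁻ (or X) is on its own — i.e. the weaker a base it is — the better a leaving group it makes.
brosylate (OBs⁻): pKₐ(p-BrC₆H₄SO₃H) ≈ -2.8
trifluoroacetate (CF₃COO⁻): pKₐ(CF₃COOH) ≈ 0.2
AcO⁻: pKₐ(CH₃COOH) ≈ 4.8
p-O₂N–C₆H₄–O⁻: pKₐ(p-nitrophenol) ≈ 7.2
RS⁻: pKₐ(RSH (a thiol)) ≈ 10.5

brosylate (OBs⁻)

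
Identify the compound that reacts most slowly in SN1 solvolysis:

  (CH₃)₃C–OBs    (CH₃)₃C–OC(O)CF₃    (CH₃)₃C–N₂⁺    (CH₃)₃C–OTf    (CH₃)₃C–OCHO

(CH₃)₃C–OCHO

Same R in every case — rank the leaving groups.
The more stable X⁻ (or X) is on its own — i.e. the weaker a base it is — the better a leaving group it makes.
(CH₃)₃C–N₂⁺ loses N₂: no meaningful conjugate acid; N₂ departs as an exceptionally stable neutral molecule
(CH₃)₃C–OTf loses OTf⁻: pKₐ(CF₃SO₃H (triflic acid)) ≈ -14
(CH₃)₃C–OBs loses OBs⁻: pKₐ(p-BrC₆H₄SO₃H) ≈ -2.8
(CH₃)₃C–OC(O)CF₃ loses CF₃COO⁻: pKₐ(CF₃COOH) ≈ 0.2
(CH₃)₃C–OCHO loses HCOO⁻: pKₐ(HCOOH) ≈ 3.8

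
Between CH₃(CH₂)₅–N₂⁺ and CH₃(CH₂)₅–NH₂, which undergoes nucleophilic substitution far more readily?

CH₃(CH₂)₅–N₂⁺

From CH₃(CH₂)₅–NH₂ the departing group would be NH₂⁻ (pKₐ(NH₃) ≈ 38). Extremely strong base; never a leaving group.
From CH₃(CH₂)₅–N₂⁺ the leaving group is N₂ (no meaningful conjugate acid; N₂ departs as an exceptionally stable neutral molecule).
(In practice CH₃(CH₂)₅–N₂⁺ is made from CH₃(CH₂)₅–NH₂ by diazotisation (NaNO₂ / HCl, 0 °C), generating a diazonium salt that expels N₂.)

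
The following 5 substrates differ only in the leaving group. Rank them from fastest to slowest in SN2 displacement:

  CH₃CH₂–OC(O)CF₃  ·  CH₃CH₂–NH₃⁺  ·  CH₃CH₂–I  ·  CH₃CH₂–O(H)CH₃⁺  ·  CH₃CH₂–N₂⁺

CH₃CH₂–N₂⁺ > CH₃CH₂–I > CH₃CH₂–O(H)CH₃⁺ > CH₃CH₂–OC(O)CF₃ > CH₃CH₂–NH₃⁺

Same R in every case — rank the leaving groups.
A good leaving group is a weak base: the lower the pKₐ of its conjugate acid, the more readily it departs.
CH₃CH₂–N₂⁺ loses N₂: no meaningful conjugate acid; N₂ departs as an exceptionally stable neutral molecule
CH₃CH₂–I loses I⁻: pKₐ(HI) ≈ -10
CH₃CH₂–O(H)CH₃⁺ loses R'OH: pKₐ(R'OH₂⁺) ≈ -2.4
CH₃CH₂–OC(O)CF₃ loses CF₃COO⁻: pKₐ(CF₃COOH) ≈ 0.2
CH₃CH₂–NH₃⁺ loses NH₃: pKₐ(NH₄⁺) ≈ 9.2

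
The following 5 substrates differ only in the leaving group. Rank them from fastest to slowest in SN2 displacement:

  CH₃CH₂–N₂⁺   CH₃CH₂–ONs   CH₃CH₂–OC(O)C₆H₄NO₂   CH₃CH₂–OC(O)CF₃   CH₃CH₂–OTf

With the same alkyl group throughout, only the leaving group differentiates the rates.
Leaving-group ability tracks the stability of the departed species; conjugate-acid pKₐ is the usual yardstick (lower pKₐ → better LG).
CH₃CH₂–N₂⁺ loses N₂: no meaningful conjugate acid; N₂ departs as an exceptionally stable neutral molecule
CH₃CH₂–OTf loses OTf⁻: pKₐ(CF₃SO₃H (triflic acid)) ≈ -14
CH₃CH₂–ONs loses ONs⁻: pKₐ(p-O₂NC₆H₄SO₃H) ≈ -3.5
CH₃CH₂–OC(O)CF₃ loses CF₃COO⁻: pKₐ(CF₃COOH) ≈ 0.2
CH₃CH₂–OC(O)C₆H₄NO₂ loses p-O₂N–C₆H₄–COO⁻: pKₐ(p-nitrobenzoic acid) ≈ 3.4

CH₃CH₂–N₂⁺ > CH₃CH₂–OTf > CH₃CH₂–ONs > CH₃CH₂–OC(O)CF₃ > CH₃CH₂–OC(O)C₆H₄NO₂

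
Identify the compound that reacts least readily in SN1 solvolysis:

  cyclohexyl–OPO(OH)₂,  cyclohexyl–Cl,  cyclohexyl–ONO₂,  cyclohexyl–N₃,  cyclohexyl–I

cyclohexyl–N₃

With the same alkyl group throughout, only the leaving group differentiates the rates.
Rank by basicity of the departing species: weakest base leaves most easily.
cyclohexyl–I loses I⁻: pKₐ(HI) ≈ -10
cyclohexyl–Cl loses Cl⁻: pKₐ(HCl) ≈ -7
cyclohexyl–ONO₂ loses NO₃⁻: pKₐ(HNO₃) ≈ -1.3
cyclohexyl–OPO(OH)₂ loses H₂PO₄⁻: pKₐ(H₃PO₄) ≈ 2.1
cyclohexyl–N₃ loses N₃⁻: pKₐ(HN₃) ≈ 4.7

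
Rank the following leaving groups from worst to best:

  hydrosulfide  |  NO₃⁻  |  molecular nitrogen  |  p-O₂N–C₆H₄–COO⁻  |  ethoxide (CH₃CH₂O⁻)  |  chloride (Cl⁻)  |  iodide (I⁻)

molecular nitrogen: no meaningful conjugate acid; N₂ departs as an exceptionally stable neutral molecule
iodide (I⁻): pKₐ(HI) ≈ -10
chloride (Cl⁻): pKₐ(HCl) ≈ -7 — moderately weak base
NO₃⁻: pKₐ(HNO₃) ≈ -1.3
p-O₂N–C₆H₄–COO⁻: pKₐ(p-nitrobenzoic acid) ≈ 3.4 — electron-withdrawing nitro group stabilises the carboxylate
hydrosulfide: pKₐ(H₂S) ≈ 7 — larger and more polarisable than the oxygen analogue
ethoxide (CH₃CH₂O⁻): pKₐ(CH₃CH₂OH) ≈ 16 — strong base; alkoxides do not leave unassisted
Reversing gives the worst-to-best order requested.

ethoxide (CH₃CH₂O⁻) < hydrosulfide < p-O₂N–C₆H₄–COO⁻ < NO₃⁻ < chloride (Cl⁻) < iodide (I⁻) < molecular nitrogen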